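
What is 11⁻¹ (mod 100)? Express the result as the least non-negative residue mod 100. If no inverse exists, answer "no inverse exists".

91

Apply the Euclidean algorithm to 100 and 11:
100 = 9×11 + 1
11 = 11×1 + 0
Since gcd(11, 100) = 1, back-substitute to write 1 as a combination:
1 = 100 − 9·11
So 11·(-9) ≡ 1 (mod 100), and -9 ≡ 91 (mod 100).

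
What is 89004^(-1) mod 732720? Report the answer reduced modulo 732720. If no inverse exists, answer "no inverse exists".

Compute gcd(89004, 732720):
732720 = 8×89004 + 20688
89004 = 4×20688 + 6252
20688 = 3×6252 + 1932
6252 = 3×1932 + 456
1932 = 4×456 + 108
456 = 4×108 + 24
108 = 4×24 + 12
24 = 2×12 + 0
The gcd is 12, not 1, hence no inverse exists.

no inverse exists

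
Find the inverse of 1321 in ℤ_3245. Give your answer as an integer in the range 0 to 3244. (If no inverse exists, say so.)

Apply the Euclidean algorithm to 3245 and 1321:
3245 = 2*1321 + 603
1321 = 2*603 + 115
603 = 5*115 + 28
115 = 4*28 + 3
28 = 9*3 + 1
3 = 3*1 + 0
gcd = 1, so the inverse exists. Back-substitute:
1 = 28 − 9·3
1 = −9·115 + 37·28
1 = 37·603 − 194·115
1 = −194·1321 + 425·603
1 = 425·3245 − 1044·1321
So 1321·(-1044) ≡ 1 (mod 3245), and -1044 ≡ 2201 (mod 3245).

2201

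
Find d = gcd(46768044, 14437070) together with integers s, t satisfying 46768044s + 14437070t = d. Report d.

2

Apply Euclid's algorithm to 46768044 and 14437070:
46768044 = 3·14437070 + 3456834
14437070 = 4·3456834 + 609734
3456834 = 5·609734 + 408164
609734 = 1·408164 + 201570
408164 = 2·201570 + 5024
201570 = 40·5024 + 610
5024 = 8·610 + 144
610 = 4·144 + 34
144 = 4·34 + 8
34 = 4·8 + 2
8 = 4·2 + 0
gcd(46768044, 14437070) = 2.
Working backward:
2 = 34 − 4·8
2 = −4·144 + 17·34
2 = 17·610 − 72·144
2 = −72·5024 + 593·610
2 = 593·201570 − 23792·5024
2 = −23792·408164 + 48177·201570
2 = 48177·609734 − 71969·408164
2 = −71969·3456834 + 408022·609734
2 = 408022·14437070 − 1704057·3456834
2 = −1704057·46768044 + 5520193·14437070
So 2 = (-1704057)·46768044 + (5520193)·14437070.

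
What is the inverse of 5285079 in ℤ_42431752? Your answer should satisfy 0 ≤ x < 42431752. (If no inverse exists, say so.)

Apply the Euclidean algorithm to 42431752 and 5285079:
42431752 = 8·5285079 + 151120
5285079 = 34·151120 + 146999
151120 = 1·146999 + 4121
146999 = 35·4121 + 2764
4121 = 1·2764 + 1357
2764 = 2·1357 + 50
1357 = 27·50 + 7
50 = 7·7 + 1
7 = 7·1 + 0
Since gcd(5285079, 42431752) = 1, back-substitute to write 1 as a combination:
1 = 50 − 7·7
1 = −7·1357 + 190·50
1 = 190·2764 − 387·1357
1 = −387·4121 + 577·2764
1 = 577·146999 − 20582·4121
1 = −20582·151120 + 21159·146999
1 = 21159·5285079 − 739988·151120
1 = −739988·42431752 + 5941063·5285079
So 5285079·5941063 ≡ 1 (mod 42431752).

5941063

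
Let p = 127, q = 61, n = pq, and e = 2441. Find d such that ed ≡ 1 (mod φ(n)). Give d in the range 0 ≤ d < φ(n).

7241

φ(n) = (p−1)(q−1) = 126·60 = 7560.
Need d with 2441·d ≡ 1 (mod 7560). Apply the extended Euclidean algorithm:
7560 = 3*2441 + 237
2441 = 10*237 + 71
237 = 3*71 + 24
71 = 2*24 + 23
24 = 1*23 + 1
23 = 23*1 + 0
Back-substitute:
1 = 24 − 23
1 = −71 + 3·24
1 = 3·237 − 10·71
1 = −10·2441 + 103·237
1 = 103·7560 − 319·2441
So 2441·(-319) ≡ 1 (mod 7560), hence d ≡ -319 ≡ 7241 (mod 7560).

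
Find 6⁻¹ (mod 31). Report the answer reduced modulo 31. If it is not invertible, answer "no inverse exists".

gcd(31, 6) by repeated division:
31 = 5·6 + 1
6 = 6·1 + 0
The gcd is 1. Working backward:
1 = 31 − 5·6
Hence 6⁻¹ ≡ -5 ≡ 26 (mod 31).

26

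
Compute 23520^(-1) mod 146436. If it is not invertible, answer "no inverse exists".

no inverse exists

Compute gcd(23520, 146436):
146436 = 6*23520 + 5316
23520 = 4*5316 + 2256
5316 = 2*2256 + 804
2256 = 2*804 + 648
804 = 1*648 + 156
648 = 4*156 + 24
156 = 6*24 + 12
24 = 2*12 + 0
gcd(23520, 146436) = 12 ≠ 1, so 23520 has no multiplicative inverse modulo 146436.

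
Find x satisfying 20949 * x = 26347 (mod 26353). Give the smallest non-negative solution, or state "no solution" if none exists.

3872

First find gcd(20949, 26353):
26353 = 1*20949 + 5404
20949 = 3*5404 + 4737
5404 = 1*4737 + 667
4737 = 7*667 + 68
667 = 9*68 + 55
68 = 1*55 + 13
55 = 4*13 + 3
13 = 4*3 + 1
3 = 3*1 + 0
gcd = 1, so a unique solution mod 26353 exists.
Back-substitute for the Bézout coefficients:
1 = 13 − 4·3
1 = −4·55 + 17·13
1 = 17·68 − 21·55
1 = −21·667 + 206·68
1 = 206·4737 − 1463·667
1 = −1463·5404 + 1669·4737
1 = 1669·20949 − 6470·5404
1 = −6470·26353 + 8139·20949
So 20949·(8139) ≡ 1 (mod 26353), giving 20949⁻¹ ≡ 8139.
x ≡ 20949⁻¹·26347 ≡ 8139·26347 ≡ 3872 (mod 26353).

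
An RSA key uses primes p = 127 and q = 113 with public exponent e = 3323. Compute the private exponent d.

φ(n) = (p−1)(q−1) = 126·112 = 14112.
Need d with 3323·d ≡ 1 (mod 14112). Apply the extended Euclidean algorithm:
14112 = 4·3323 + 820
3323 = 4·820 + 43
820 = 19·43 + 3
43 = 14·3 + 1
3 = 3·1 + 0
Back-substitute:
1 = 43 − 14·3
1 = −14·820 + 267·43
1 = 267·3323 − 1082·820
1 = −1082·14112 + 4595·3323
So 3323·4595 ≡ 1 (mod 14112), hence d = 4595.

4595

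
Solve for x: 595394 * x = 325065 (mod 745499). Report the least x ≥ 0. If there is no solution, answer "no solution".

First find gcd(595394, 745499):
745499 = 1×595394 + 150105
595394 = 3×150105 + 145079
150105 = 1×145079 + 5026
145079 = 28×5026 + 4351
5026 = 1×4351 + 675
4351 = 6×675 + 301
675 = 2×301 + 73
301 = 4×73 + 9
73 = 8×9 + 1
9 = 9×1 + 0
gcd = 1, so a unique solution mod 745499 exists.
Back-substitute for the Bézout coefficients:
1 = 73 − 8·9
1 = −8·301 + 33·73
1 = 33·675 − 74·301
1 = −74·4351 + 477·675
1 = 477·5026 − 551·4351
1 = −551·145079 + 15905·5026
1 = 15905·150105 − 16456·145079
1 = −16456·595394 + 65273·150105
1 = 65273·745499 − 81729·595394
So 595394·(-81729) ≡ 1 (mod 745499), giving 595394⁻¹ ≡ 663770.
x ≡ 595394⁻¹·325065 ≡ 663770·325065 ≡ 110478 (mod 745499).

110478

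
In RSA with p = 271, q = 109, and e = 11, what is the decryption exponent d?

2651

φ(n) = (p−1)(q−1) = 270·108 = 29160.
Need d with 11·d ≡ 1 (mod 29160). Apply the extended Euclidean algorithm:
29160 = 2650·11 + 10
11 = 1·10 + 1
10 = 10·1 + 0
Back-substitute:
1 = 11 − 10
1 = −29160 + 2651·11
So 11·2651 ≡ 1 (mod 29160), hence d = 2651.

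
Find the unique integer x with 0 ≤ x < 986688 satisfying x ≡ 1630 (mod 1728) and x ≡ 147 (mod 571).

Write x = 1630 + 1728·k. Then 1728·k ≡ 147 − 1630 ≡ 230 (mod 571).
Need 1728⁻¹ mod 571. Extended Euclid on (571, 15):
571 = 38×15 + 1
15 = 15×1 + 0
Back-substitute:
1 = 571 − 38·15
1728⁻¹ ≡ 533 (mod 571), so k ≡ 533·230 ≡ 396 (mod 571).
x = 1630 + 1728·396 = 685918.

685918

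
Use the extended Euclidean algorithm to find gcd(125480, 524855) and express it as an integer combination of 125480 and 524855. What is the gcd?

Apply Euclid's algorithm to 524855 and 125480:
524855 = 4·125480 + 22935
125480 = 5·22935 + 10805
22935 = 2·10805 + 1325
10805 = 8·1325 + 205
1325 = 6·205 + 95
205 = 2·95 + 15
95 = 6·15 + 5
15 = 3·5 + 0
gcd(125480, 524855) = 5.
Working backward:
5 = 95 − 6·15
5 = −6·205 + 13·95
5 = 13·1325 − 84·205
5 = −84·10805 + 685·1325
5 = 685·22935 − 1454·10805
5 = −1454·125480 + 7955·22935
5 = 7955·524855 − 33274·125480
So 5 = (7955)·524855 + (-33274)·125480.

5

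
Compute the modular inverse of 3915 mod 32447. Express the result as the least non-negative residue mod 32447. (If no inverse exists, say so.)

Run Euclid on (32447, 3915):
32447 = 8*3915 + 1127
3915 = 3*1127 + 534
1127 = 2*534 + 59
534 = 9*59 + 3
59 = 19*3 + 2
3 = 1*2 + 1
2 = 2*1 + 0
gcd = 1, so the inverse exists. Back-substitute:
1 = 3 − 2
1 = −59 + 20·3
1 = 20·534 − 181·59
1 = −181·1127 + 382·534
1 = 382·3915 − 1327·1127
1 = −1327·32447 + 10998·3915
So 3915·10998 ≡ 1 (mod 32447).

10998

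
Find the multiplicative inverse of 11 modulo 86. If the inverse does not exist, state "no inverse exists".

Extended Euclidean algorithm:
86 = 7·11 + 9
11 = 1·9 + 2
9 = 4·2 + 1
2 = 2·1 + 0
Since gcd(11, 86) = 1, back-substitute to write 1 as a combination:
1 = 9 − 4·2
1 = −4·11 + 5·9
1 = 5·86 − 39·11
So 11·(-39) ≡ 1 (mod 86), and -39 ≡ 47 (mod 86).

47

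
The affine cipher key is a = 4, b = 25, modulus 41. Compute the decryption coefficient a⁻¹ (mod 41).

31

Extended Euclidean algorithm:
41 = 10*4 + 1
4 = 4*1 + 0
Since gcd(4, 41) = 1, back-substitute to write 1 as a combination:
1 = 41 − 10·4
Thus 4·(-10) ≡ 1 (mod 41); reducing, -10 mod 41 = 31.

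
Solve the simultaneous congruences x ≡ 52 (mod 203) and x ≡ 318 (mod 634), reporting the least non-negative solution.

Write x = 52 + 203·k. Then 203·k ≡ 318 − 52 ≡ 266 (mod 634).
Need 203⁻¹ mod 634. Extended Euclid on (634, 203):
634 = 3×203 + 25
203 = 8×25 + 3
25 = 8×3 + 1
3 = 3×1 + 0
Back-substitute:
1 = 25 − 8·3
1 = −8·203 + 65·25
1 = 65·634 − 203·203
203⁻¹ ≡ 431 (mod 634), so k ≡ 431·266 ≡ 526 (mod 634).
x = 52 + 203·526 = 106830.

106830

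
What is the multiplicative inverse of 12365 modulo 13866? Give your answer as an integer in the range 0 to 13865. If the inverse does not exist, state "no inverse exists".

1709

Extended Euclidean algorithm:
13866 = 1·12365 + 1501
12365 = 8·1501 + 357
1501 = 4·357 + 73
357 = 4·73 + 65
73 = 1·65 + 8
65 = 8·8 + 1
8 = 8·1 + 0
The gcd is 1. Working backward:
1 = 65 − 8·8
1 = −8·73 + 9·65
1 = 9·357 − 44·73
1 = −44·1501 + 185·357
1 = 185·12365 − 1524·1501
1 = −1524·13866 + 1709·12365
So 12365·1709 ≡ 1 (mod 13866).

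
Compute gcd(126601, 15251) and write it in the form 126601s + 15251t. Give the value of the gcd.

Euclidean algorithm:
126601 = 8*15251 + 4593
15251 = 3*4593 + 1472
4593 = 3*1472 + 177
1472 = 8*177 + 56
177 = 3*56 + 9
56 = 6*9 + 2
9 = 4*2 + 1
2 = 2*1 + 0
gcd(126601, 15251) = 1.
Back-substituting:
1 = 9 − 4·2
1 = −4·56 + 25·9
1 = 25·177 − 79·56
1 = −79·1472 + 657·177
1 = 657·4593 − 2050·1472
1 = −2050·15251 + 6807·4593
1 = 6807·126601 − 56506·15251
So 1 = (6807)·126601 + (-56506)·15251.

1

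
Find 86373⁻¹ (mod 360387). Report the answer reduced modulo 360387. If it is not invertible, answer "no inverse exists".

Euclidean algorithm on 360387, 86373:
360387 = 4·86373 + 14895
86373 = 5·14895 + 11898
14895 = 1·11898 + 2997
11898 = 3·2997 + 2907
2997 = 1·2907 + 90
2907 = 32·90 + 27
90 = 3·27 + 9
27 = 3·9 + 0
gcd(86373, 360387) = 9 ≠ 1, so 86373 has no multiplicative inverse modulo 360387.

no inverse exists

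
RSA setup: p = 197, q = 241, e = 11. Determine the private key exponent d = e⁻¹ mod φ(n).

φ(n) = (p−1)(q−1) = 196·240 = 47040.
Need d with 11·d ≡ 1 (mod 47040). Apply the extended Euclidean algorithm:
47040 = 4276*11 + 4
11 = 2*4 + 3
4 = 1*3 + 1
3 = 3*1 + 0
Back-substitute:
1 = 4 − 3
1 = −11 + 3·4
1 = 3·47040 − 12829·11
So 11·(-12829) ≡ 1 (mod 47040), hence d ≡ -12829 ≡ 34211 (mod 47040).

34211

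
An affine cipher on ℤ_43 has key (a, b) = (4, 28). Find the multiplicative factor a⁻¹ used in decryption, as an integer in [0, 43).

Run Euclid on (43, 4):
43 = 10*4 + 3
4 = 1*3 + 1
3 = 3*1 + 0
The gcd is 1. Working backward:
1 = 4 − 3
1 = −43 + 11·4
So 4·11 ≡ 1 (mod 43).

11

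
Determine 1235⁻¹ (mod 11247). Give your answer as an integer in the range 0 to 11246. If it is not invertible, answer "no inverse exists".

Apply the Euclidean algorithm to 11247 and 1235:
11247 = 9·1235 + 132
1235 = 9·132 + 47
132 = 2·47 + 38
47 = 1·38 + 9
38 = 4·9 + 2
9 = 4·2 + 1
2 = 2·1 + 0
Since gcd(1235, 11247) = 1, back-substitute to write 1 as a combination:
1 = 9 − 4·2
1 = −4·38 + 17·9
1 = 17·47 − 21·38
1 = −21·132 + 59·47
1 = 59·1235 − 552·132
1 = −552·11247 + 5027·1235
So 1235·5027 ≡ 1 (mod 11247).

5027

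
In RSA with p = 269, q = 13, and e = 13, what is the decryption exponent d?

φ(n) = (p−1)(q−1) = 268·12 = 3216.
Need d with 13·d ≡ 1 (mod 3216). Apply the extended Euclidean algorithm:
3216 = 247·13 + 5
13 = 2·5 + 3
5 = 1·3 + 2
3 = 1·2 + 1
2 = 2·1 + 0
Back-substitute:
1 = 3 − 2
1 = −5 + 2·3
1 = 2·13 − 5·5
1 = −5·3216 + 1237·13
So 13·1237 ≡ 1 (mod 3216), hence d = 1237.

1237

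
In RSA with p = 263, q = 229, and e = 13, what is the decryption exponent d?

φ(n) = (p−1)(q−1) = 262·228 = 59736.
Need d with 13·d ≡ 1 (mod 59736). Apply the extended Euclidean algorithm:
59736 = 4595·13 + 1
13 = 13·1 + 0
Back-substitute:
1 = 59736 − 4595·13
So 13·(-4595) ≡ 1 (mod 59736), hence d ≡ -4595 ≡ 55141 (mod 59736).

55141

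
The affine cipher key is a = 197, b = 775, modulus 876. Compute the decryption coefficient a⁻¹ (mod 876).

209

Run Euclid on (876, 197):
876 = 4×197 + 88
197 = 2×88 + 21
88 = 4×21 + 4
21 = 5×4 + 1
4 = 4×1 + 0
The gcd is 1. Working backward:
1 = 21 − 5·4
1 = −5·88 + 21·21
1 = 21·197 − 47·88
1 = −47·876 + 209·197
So 197·209 ≡ 1 (mod 876).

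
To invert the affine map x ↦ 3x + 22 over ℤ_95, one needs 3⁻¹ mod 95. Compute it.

32

Extended Euclidean algorithm:
95 = 31×3 + 2
3 = 1×2 + 1
2 = 2×1 + 0
gcd = 1, so the inverse exists. Back-substitute:
1 = 3 − 2
1 = −95 + 32·3
So 3·32 ≡ 1 (mod 95).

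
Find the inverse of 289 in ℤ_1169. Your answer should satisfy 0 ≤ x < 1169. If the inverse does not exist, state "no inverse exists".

809

Extended Euclidean algorithm:
1169 = 4·289 + 13
289 = 22·13 + 3
13 = 4·3 + 1
3 = 3·1 + 0
The gcd is 1. Working backward:
1 = 13 − 4·3
1 = −4·289 + 89·13
1 = 89·1169 − 360·289
Hence 289⁻¹ ≡ -360 ≡ 809 (mod 1169).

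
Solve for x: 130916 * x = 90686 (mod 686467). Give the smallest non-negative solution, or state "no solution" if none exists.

First find gcd(130916, 686467):
686467 = 5×130916 + 31887
130916 = 4×31887 + 3368
31887 = 9×3368 + 1575
3368 = 2×1575 + 218
1575 = 7×218 + 49
218 = 4×49 + 22
49 = 2×22 + 5
22 = 4×5 + 2
5 = 2×2 + 1
2 = 2×1 + 0
gcd = 1, so a unique solution mod 686467 exists.
Back-substitute for the Bézout coefficients:
1 = 5 − 2·2
1 = −2·22 + 9·5
1 = 9·49 − 20·22
1 = −20·218 + 89·49
1 = 89·1575 − 643·218
1 = −643·3368 + 1375·1575
1 = 1375·31887 − 13018·3368
1 = −13018·130916 + 53447·31887
1 = 53447·686467 − 280253·130916
So 130916·(-280253) ≡ 1 (mod 686467), giving 130916⁻¹ ≡ 406214.
x ≡ 130916⁻¹·90686 ≡ 406214·90686 ≡ 44183 (mod 686467).

44183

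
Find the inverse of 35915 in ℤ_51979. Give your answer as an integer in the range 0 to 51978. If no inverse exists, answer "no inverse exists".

gcd(51979, 35915) by repeated division:
51979 = 1·35915 + 16064
35915 = 2·16064 + 3787
16064 = 4·3787 + 916
3787 = 4·916 + 123
916 = 7·123 + 55
123 = 2·55 + 13
55 = 4·13 + 3
13 = 4·3 + 1
3 = 3·1 + 0
gcd = 1, so the inverse exists. Back-substitute:
1 = 13 − 4·3
1 = −4·55 + 17·13
1 = 17·123 − 38·55
1 = −38·916 + 283·123
1 = 283·3787 − 1170·916
1 = −1170·16064 + 4963·3787
1 = 4963·35915 − 11096·16064
1 = −11096·51979 + 16059·35915
So 35915·16059 ≡ 1 (mod 51979).

16059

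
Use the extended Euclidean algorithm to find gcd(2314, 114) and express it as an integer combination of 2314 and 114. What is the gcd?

Repeated division:
2314 = 20·114 + 34
114 = 3·34 + 12
34 = 2·12 + 10
12 = 1·10 + 2
10 = 5·2 + 0
gcd(2314, 114) = 2.
Back-substituting:
2 = 12 − 10
2 = −34 + 3·12
2 = 3·114 − 10·34
2 = −10·2314 + 203·114
So 2 = (-10)·2314 + (203)·114.

2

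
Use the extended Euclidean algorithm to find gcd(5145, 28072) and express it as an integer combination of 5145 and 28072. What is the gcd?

Euclidean algorithm:
28072 = 5×5145 + 2347
5145 = 2×2347 + 451
2347 = 5×451 + 92
451 = 4×92 + 83
92 = 1×83 + 9
83 = 9×9 + 2
9 = 4×2 + 1
2 = 2×1 + 0
gcd(5145, 28072) = 1.
Working backward:
1 = 9 − 4·2
1 = −4·83 + 37·9
1 = 37·92 − 41·83
1 = −41·451 + 201·92
1 = 201·2347 − 1046·451
1 = −1046·5145 + 2293·2347
1 = 2293·28072 − 12511·5145
So 1 = (2293)·28072 + (-12511)·5145.

1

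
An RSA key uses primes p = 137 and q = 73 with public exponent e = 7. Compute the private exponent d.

φ(n) = (p−1)(q−1) = 136·72 = 9792.
Need d with 7·d ≡ 1 (mod 9792). Apply the extended Euclidean algorithm:
9792 = 1398×7 + 6
7 = 1×6 + 1
6 = 6×1 + 0
Back-substitute:
1 = 7 − 6
1 = −9792 + 1399·7
So 7·1399 ≡ 1 (mod 9792), hence d = 1399.

1399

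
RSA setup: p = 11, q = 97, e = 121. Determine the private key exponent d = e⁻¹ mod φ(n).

φ(n) = (p−1)(q−1) = 10·96 = 960.
Need d with 121·d ≡ 1 (mod 960). Apply the extended Euclidean algorithm:
960 = 7×121 + 113
121 = 1×113 + 8
113 = 14×8 + 1
8 = 8×1 + 0
Back-substitute:
1 = 113 − 14·8
1 = −14·121 + 15·113
1 = 15·960 − 119·121
So 121·(-119) ≡ 1 (mod 960), hence d ≡ -119 ≡ 841 (mod 960).

841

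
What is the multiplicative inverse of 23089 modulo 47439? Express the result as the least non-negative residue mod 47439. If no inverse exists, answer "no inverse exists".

Extended Euclidean algorithm:
47439 = 2×23089 + 1261
23089 = 18×1261 + 391
1261 = 3×391 + 88
391 = 4×88 + 39
88 = 2×39 + 10
39 = 3×10 + 9
10 = 1×9 + 1
9 = 9×1 + 0
gcd = 1, so the inverse exists. Back-substitute:
1 = 10 − 9
1 = −39 + 4·10
1 = 4·88 − 9·39
1 = −9·391 + 40·88
1 = 40·1261 − 129·391
1 = −129·23089 + 2362·1261
1 = 2362·47439 − 4853·23089
Hence 23089⁻¹ ≡ -4853 ≡ 42586 (mod 47439).

42586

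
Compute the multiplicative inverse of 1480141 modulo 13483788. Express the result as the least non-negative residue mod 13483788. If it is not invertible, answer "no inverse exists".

11994937

Apply the Euclidean algorithm to 13483788 and 1480141:
13483788 = 9×1480141 + 162519
1480141 = 9×162519 + 17470
162519 = 9×17470 + 5289
17470 = 3×5289 + 1603
5289 = 3×1603 + 480
1603 = 3×480 + 163
480 = 2×163 + 154
163 = 1×154 + 9
154 = 17×9 + 1
9 = 9×1 + 0
Since gcd(1480141, 13483788) = 1, back-substitute to write 1 as a combination:
1 = 154 − 17·9
1 = −17·163 + 18·154
1 = 18·480 − 53·163
1 = −53·1603 + 177·480
1 = 177·5289 − 584·1603
1 = −584·17470 + 1929·5289
1 = 1929·162519 − 17945·17470
1 = −17945·1480141 + 163434·162519
1 = 163434·13483788 − 1488851·1480141
Hence 1480141⁻¹ ≡ -1488851 ≡ 11994937 (mod 13483788).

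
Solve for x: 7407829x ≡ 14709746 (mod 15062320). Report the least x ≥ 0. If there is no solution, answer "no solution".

gcd(7407829, 15062320):
15062320 = 2·7407829 + 246662
7407829 = 30·246662 + 7969
246662 = 30·7969 + 7592
7969 = 1·7592 + 377
7592 = 20·377 + 52
377 = 7·52 + 13
52 = 4·13 + 0
gcd = 13, but 13 ∤ 14709746, so the congruence has no solution.

no solution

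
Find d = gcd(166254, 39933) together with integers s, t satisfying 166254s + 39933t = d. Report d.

Apply Euclid's algorithm to 166254 and 39933:
166254 = 4×39933 + 6522
39933 = 6×6522 + 801
6522 = 8×801 + 114
801 = 7×114 + 3
114 = 38×3 + 0
gcd(166254, 39933) = 3.
Working backward:
3 = 801 − 7·114
3 = −7·6522 + 57·801
3 = 57·39933 − 349·6522
3 = −349·166254 + 1453·39933
So 3 = (-349)·166254 + (1453)·39933.

3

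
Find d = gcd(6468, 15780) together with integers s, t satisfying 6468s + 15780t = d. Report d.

12

Euclidean algorithm:
15780 = 2*6468 + 2844
6468 = 2*2844 + 780
2844 = 3*780 + 504
780 = 1*504 + 276
504 = 1*276 + 228
276 = 1*228 + 48
228 = 4*48 + 36
48 = 1*36 + 12
36 = 3*12 + 0
gcd(6468, 15780) = 12.
Working backward:
12 = 48 − 36
12 = −228 + 5·48
12 = 5·276 − 6·228
12 = −6·504 + 11·276
12 = 11·780 − 17·504
12 = −17·2844 + 62·780
12 = 62·6468 − 141·2844
12 = −141·15780 + 344·6468
So 12 = (-141)·15780 + (344)·6468.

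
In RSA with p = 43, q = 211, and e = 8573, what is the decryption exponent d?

857

φ(n) = (p−1)(q−1) = 42·210 = 8820.
Need d with 8573·d ≡ 1 (mod 8820). Apply the extended Euclidean algorithm:
8820 = 1*8573 + 247
8573 = 34*247 + 175
247 = 1*175 + 72
175 = 2*72 + 31
72 = 2*31 + 10
31 = 3*10 + 1
10 = 10*1 + 0
Back-substitute:
1 = 31 − 3·10
1 = −3·72 + 7·31
1 = 7·175 − 17·72
1 = −17·247 + 24·175
1 = 24·8573 − 833·247
1 = −833·8820 + 857·8573
So 8573·857 ≡ 1 (mod 8820), hence d = 857.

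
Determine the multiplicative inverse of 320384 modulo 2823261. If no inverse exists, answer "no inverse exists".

2385713

Run Euclid on (2823261, 320384):
2823261 = 8*320384 + 260189
320384 = 1*260189 + 60195
260189 = 4*60195 + 19409
60195 = 3*19409 + 1968
19409 = 9*1968 + 1697
1968 = 1*1697 + 271
1697 = 6*271 + 71
271 = 3*71 + 58
71 = 1*58 + 13
58 = 4*13 + 6
13 = 2*6 + 1
6 = 6*1 + 0
The gcd is 1. Working backward:
1 = 13 − 2·6
1 = −2·58 + 9·13
1 = 9·71 − 11·58
1 = −11·271 + 42·71
1 = 42·1697 − 263·271
1 = −263·1968 + 305·1697
1 = 305·19409 − 3008·1968
1 = −3008·60195 + 9329·19409
1 = 9329·260189 − 40324·60195
1 = −40324·320384 + 49653·260189
1 = 49653·2823261 − 437548·320384
Thus 320384·(-437548) ≡ 1 (mod 2823261); reducing, -437548 mod 2823261 = 2385713.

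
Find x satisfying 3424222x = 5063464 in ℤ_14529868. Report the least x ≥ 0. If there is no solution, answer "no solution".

First find gcd(3424222, 14529868):
14529868 = 4*3424222 + 832980
3424222 = 4*832980 + 92302
832980 = 9*92302 + 2262
92302 = 40*2262 + 1822
2262 = 1*1822 + 440
1822 = 4*440 + 62
440 = 7*62 + 6
62 = 10*6 + 2
6 = 3*2 + 0
gcd = 2 and 2 | 5063464, so solutions exist. Divide through by 2: 1712111x ≡ 2531732 (mod 7264934).
Now find 1712111⁻¹ mod 7264934:
7264934 = 4*1712111 + 416490
1712111 = 4*416490 + 46151
416490 = 9*46151 + 1131
46151 = 40*1131 + 911
1131 = 1*911 + 220
911 = 4*220 + 31
220 = 7*31 + 3
31 = 10*3 + 1
3 = 3*1 + 0
Back-substitute:
1 = 31 − 10·3
1 = −10·220 + 71·31
1 = 71·911 − 294·220
1 = −294·1131 + 365·911
1 = 365·46151 − 14894·1131
1 = −14894·416490 + 134411·46151
1 = 134411·1712111 − 552538·416490
1 = −552538·7264934 + 2344563·1712111
So 1712111⁻¹ ≡ 2344563 (mod 7264934).
Then x ≡ 2344563·2531732 ≡ 5378284 (mod 7264934); the smallest non-negative solution is x = 5378284.

5378284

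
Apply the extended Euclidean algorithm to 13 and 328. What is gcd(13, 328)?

1

Apply Euclid's algorithm to 328 and 13:
328 = 25×13 + 3
13 = 4×3 + 1
3 = 3×1 + 0
gcd(13, 328) = 1.
Back-substituting:
1 = 13 − 4·3
1 = −4·328 + 101·13
So 1 = (-4)·328 + (101)·13.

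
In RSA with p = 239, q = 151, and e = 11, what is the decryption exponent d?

6491

φ(n) = (p−1)(q−1) = 238·150 = 35700.
Need d with 11·d ≡ 1 (mod 35700). Apply the extended Euclidean algorithm:
35700 = 3245·11 + 5
11 = 2·5 + 1
5 = 5·1 + 0
Back-substitute:
1 = 11 − 2·5
1 = −2·35700 + 6491·11
So 11·6491 ≡ 1 (mod 35700), hence d = 6491.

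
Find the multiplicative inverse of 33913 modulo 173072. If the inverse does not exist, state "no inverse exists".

33657

Extended Euclidean algorithm:
173072 = 5·33913 + 3507
33913 = 9·3507 + 2350
3507 = 1·2350 + 1157
2350 = 2·1157 + 36
1157 = 32·36 + 5
36 = 7·5 + 1
5 = 5·1 + 0
The gcd is 1. Working backward:
1 = 36 − 7·5
1 = −7·1157 + 225·36
1 = 225·2350 − 457·1157
1 = −457·3507 + 682·2350
1 = 682·33913 − 6595·3507
1 = −6595·173072 + 33657·33913
So 33913·33657 ≡ 1 (mod 173072).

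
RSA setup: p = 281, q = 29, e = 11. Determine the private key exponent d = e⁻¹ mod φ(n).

2851

φ(n) = (p−1)(q−1) = 280·28 = 7840.
Need d with 11·d ≡ 1 (mod 7840). Apply the extended Euclidean algorithm:
7840 = 712·11 + 8
11 = 1·8 + 3
8 = 2·3 + 2
3 = 1·2 + 1
2 = 2·1 + 0
Back-substitute:
1 = 3 − 2
1 = −8 + 3·3
1 = 3·11 − 4·8
1 = −4·7840 + 2851·11
So 11·2851 ≡ 1 (mod 7840), hence d = 2851.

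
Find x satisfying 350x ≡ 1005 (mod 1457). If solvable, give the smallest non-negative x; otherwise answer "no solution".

First find gcd(350, 1457):
1457 = 4*350 + 57
350 = 6*57 + 8
57 = 7*8 + 1
8 = 8*1 + 0
gcd = 1, so a unique solution mod 1457 exists.
Back-substitute for the Bézout coefficients:
1 = 57 − 7·8
1 = −7·350 + 43·57
1 = 43·1457 − 179·350
So 350·(-179) ≡ 1 (mod 1457), giving 350⁻¹ ≡ 1278.
x ≡ 350⁻¹·1005 ≡ 1278·1005 ≡ 773 (mod 1457).

773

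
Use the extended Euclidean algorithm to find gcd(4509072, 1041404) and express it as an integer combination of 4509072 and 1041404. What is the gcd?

4

Apply Euclid's algorithm to 4509072 and 1041404:
4509072 = 4·1041404 + 343456
1041404 = 3·343456 + 11036
343456 = 31·11036 + 1340
11036 = 8·1340 + 316
1340 = 4·316 + 76
316 = 4·76 + 12
76 = 6·12 + 4
12 = 3·4 + 0
gcd(4509072, 1041404) = 4.
Express as a combination:
4 = 76 − 6·12
4 = −6·316 + 25·76
4 = 25·1340 − 106·316
4 = −106·11036 + 873·1340
4 = 873·343456 − 27169·11036
4 = −27169·1041404 + 82380·343456
4 = 82380·4509072 − 356689·1041404
So 4 = (82380)·4509072 + (-356689)·1041404.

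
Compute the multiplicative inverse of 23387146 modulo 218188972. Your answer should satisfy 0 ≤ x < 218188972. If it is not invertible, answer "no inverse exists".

Compute gcd(23387146, 218188972):
218188972 = 9×23387146 + 7704658
23387146 = 3×7704658 + 273172
7704658 = 28×273172 + 55842
273172 = 4×55842 + 49804
55842 = 1×49804 + 6038
49804 = 8×6038 + 1500
6038 = 4×1500 + 38
1500 = 39×38 + 18
38 = 2×18 + 2
18 = 9×2 + 0
The gcd is 2, not 1, hence no inverse exists.

no inverse exists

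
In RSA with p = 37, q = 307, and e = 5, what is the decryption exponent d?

φ(n) = (p−1)(q−1) = 36·306 = 11016.
Need d with 5·d ≡ 1 (mod 11016). Apply the extended Euclidean algorithm:
11016 = 2203×5 + 1
5 = 5×1 + 0
Back-substitute:
1 = 11016 − 2203·5
So 5·(-2203) ≡ 1 (mod 11016), hence d ≡ -2203 ≡ 8813 (mod 11016).

8813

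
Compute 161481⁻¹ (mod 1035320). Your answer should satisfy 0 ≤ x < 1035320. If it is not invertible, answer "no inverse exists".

Run Euclid on (1035320, 161481):
1035320 = 6×161481 + 66434
161481 = 2×66434 + 28613
66434 = 2×28613 + 9208
28613 = 3×9208 + 989
9208 = 9×989 + 307
989 = 3×307 + 68
307 = 4×68 + 35
68 = 1×35 + 33
35 = 1×33 + 2
33 = 16×2 + 1
2 = 2×1 + 0
Since gcd(161481, 1035320) = 1, back-substitute to write 1 as a combination:
1 = 33 − 16·2
1 = −16·35 + 17·33
1 = 17·68 − 33·35
1 = −33·307 + 149·68
1 = 149·989 − 480·307
1 = −480·9208 + 4469·989
1 = 4469·28613 − 13887·9208
1 = −13887·66434 + 32243·28613
1 = 32243·161481 − 78373·66434
1 = −78373·1035320 + 502481·161481
So 161481·502481 ≡ 1 (mod 1035320).

502481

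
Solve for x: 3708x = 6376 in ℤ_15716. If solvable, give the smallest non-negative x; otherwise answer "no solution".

First find gcd(3708, 15716):
15716 = 4*3708 + 884
3708 = 4*884 + 172
884 = 5*172 + 24
172 = 7*24 + 4
24 = 6*4 + 0
gcd = 4 and 4 | 6376, so solutions exist. Divide through by 4: 927x ≡ 1594 (mod 3929).
Now find 927⁻¹ mod 3929:
3929 = 4×927 + 221
927 = 4×221 + 43
221 = 5×43 + 6
43 = 7×6 + 1
6 = 6×1 + 0
Back-substitute:
1 = 43 − 7·6
1 = −7·221 + 36·43
1 = 36·927 − 151·221
1 = −151·3929 + 640·927
So 927⁻¹ ≡ 640 (mod 3929).
Then x ≡ 640·1594 ≡ 2549 (mod 3929); the smallest non-negative solution is x = 2549.

2549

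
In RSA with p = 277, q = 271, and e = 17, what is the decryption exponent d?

65753

φ(n) = (p−1)(q−1) = 276·270 = 74520.
Need d with 17·d ≡ 1 (mod 74520). Apply the extended Euclidean algorithm:
74520 = 4383*17 + 9
17 = 1*9 + 8
9 = 1*8 + 1
8 = 8*1 + 0
Back-substitute:
1 = 9 − 8
1 = −17 + 2·9
1 = 2·74520 − 8767·17
So 17·(-8767) ≡ 1 (mod 74520), hence d ≡ -8767 ≡ 65753 (mod 74520).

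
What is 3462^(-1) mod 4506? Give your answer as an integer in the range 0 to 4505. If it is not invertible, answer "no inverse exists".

Compute gcd(3462, 4506):
4506 = 1*3462 + 1044
3462 = 3*1044 + 330
1044 = 3*330 + 54
330 = 6*54 + 6
54 = 9*6 + 0
Since gcd = 6 > 1, 3462 is not a unit mod 4506.

no inverse exists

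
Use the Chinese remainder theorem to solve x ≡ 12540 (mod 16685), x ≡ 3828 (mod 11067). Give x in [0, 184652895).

27793065

Write x = 12540 + 16685·k. Then 16685·k ≡ 3828 − 12540 ≡ 2355 (mod 11067).
Need 16685⁻¹ mod 11067. Extended Euclid on (11067, 5618):
11067 = 1·5618 + 5449
5618 = 1·5449 + 169
5449 = 32·169 + 41
169 = 4·41 + 5
41 = 8·5 + 1
5 = 5·1 + 0
Back-substitute:
1 = 41 − 8·5
1 = −8·169 + 33·41
1 = 33·5449 − 1064·169
1 = −1064·5618 + 1097·5449
1 = 1097·11067 − 2161·5618
16685⁻¹ ≡ 8906 (mod 11067), so k ≡ 8906·2355 ≡ 1665 (mod 11067).
x = 12540 + 16685·1665 = 27793065.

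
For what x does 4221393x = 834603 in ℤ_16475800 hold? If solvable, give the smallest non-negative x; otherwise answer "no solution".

First find gcd(4221393, 16475800):
16475800 = 3×4221393 + 3811621
4221393 = 1×3811621 + 409772
3811621 = 9×409772 + 123673
409772 = 3×123673 + 38753
123673 = 3×38753 + 7414
38753 = 5×7414 + 1683
7414 = 4×1683 + 682
1683 = 2×682 + 319
682 = 2×319 + 44
319 = 7×44 + 11
44 = 4×11 + 0
gcd = 11 and 11 | 834603, so solutions exist. Divide through by 11: 383763x ≡ 75873 (mod 1497800).
Now find 383763⁻¹ mod 1497800:
1497800 = 3×383763 + 346511
383763 = 1×346511 + 37252
346511 = 9×37252 + 11243
37252 = 3×11243 + 3523
11243 = 3×3523 + 674
3523 = 5×674 + 153
674 = 4×153 + 62
153 = 2×62 + 29
62 = 2×29 + 4
29 = 7×4 + 1
4 = 4×1 + 0
Back-substitute:
1 = 29 − 7·4
1 = −7·62 + 15·29
1 = 15·153 − 37·62
1 = −37·674 + 163·153
1 = 163·3523 − 852·674
1 = −852·11243 + 2719·3523
1 = 2719·37252 − 9009·11243
1 = −9009·346511 + 83800·37252
1 = 83800·383763 − 92809·346511
1 = −92809·1497800 + 362227·383763
So 383763⁻¹ ≡ 362227 (mod 1497800).
Then x ≡ 362227·75873 ≡ 116971 (mod 1497800); the smallest non-negative solution is x = 116971.

116971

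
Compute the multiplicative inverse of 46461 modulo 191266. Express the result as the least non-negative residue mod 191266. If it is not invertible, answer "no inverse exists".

Extended Euclidean algorithm:
191266 = 4*46461 + 5422
46461 = 8*5422 + 3085
5422 = 1*3085 + 2337
3085 = 1*2337 + 748
2337 = 3*748 + 93
748 = 8*93 + 4
93 = 23*4 + 1
4 = 4*1 + 0
gcd = 1, so the inverse exists. Back-substitute:
1 = 93 − 23·4
1 = −23·748 + 185·93
1 = 185·2337 − 578·748
1 = −578·3085 + 763·2337
1 = 763·5422 − 1341·3085
1 = −1341·46461 + 11491·5422
1 = 11491·191266 − 47305·46461
Thus 46461·(-47305) ≡ 1 (mod 191266); reducing, -47305 mod 191266 = 143961.

143961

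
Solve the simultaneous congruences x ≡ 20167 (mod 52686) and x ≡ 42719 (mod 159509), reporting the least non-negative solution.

Write x = 20167 + 52686·k. Then 52686·k ≡ 42719 − 20167 ≡ 22552 (mod 159509).
Need 52686⁻¹ mod 159509. Extended Euclid on (159509, 52686):
159509 = 3*52686 + 1451
52686 = 36*1451 + 450
1451 = 3*450 + 101
450 = 4*101 + 46
101 = 2*46 + 9
46 = 5*9 + 1
9 = 9*1 + 0
Back-substitute:
1 = 46 − 5·9
1 = −5·101 + 11·46
1 = 11·450 − 49·101
1 = −49·1451 + 158·450
1 = 158·52686 − 5737·1451
1 = −5737·159509 + 17369·52686
52686⁻¹ ≡ 17369 (mod 159509), so k ≡ 17369·22552 ≡ 111093 (mod 159509).
x = 20167 + 52686·111093 = 5853065965.

5853065965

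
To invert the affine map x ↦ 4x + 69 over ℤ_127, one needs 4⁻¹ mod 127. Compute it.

32

Extended Euclidean algorithm:
127 = 31*4 + 3
4 = 1*3 + 1
3 = 3*1 + 0
The gcd is 1. Working backward:
1 = 4 − 3
1 = −127 + 32·4
So 4·32 ≡ 1 (mod 127).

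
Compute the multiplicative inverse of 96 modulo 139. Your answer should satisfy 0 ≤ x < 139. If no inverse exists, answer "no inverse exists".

42

Run Euclid on (139, 96):
139 = 1*96 + 43
96 = 2*43 + 10
43 = 4*10 + 3
10 = 3*3 + 1
3 = 3*1 + 0
Since gcd(96, 139) = 1, back-substitute to write 1 as a combination:
1 = 10 − 3·3
1 = −3·43 + 13·10
1 = 13·96 − 29·43
1 = −29·139 + 42·96
So 96·42 ≡ 1 (mod 139).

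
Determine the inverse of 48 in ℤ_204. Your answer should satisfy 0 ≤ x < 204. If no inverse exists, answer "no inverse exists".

no inverse exists

Compute gcd(48, 204):
204 = 4×48 + 12
48 = 4×12 + 0
Since gcd = 12 > 1, 48 is not a unit mod 204.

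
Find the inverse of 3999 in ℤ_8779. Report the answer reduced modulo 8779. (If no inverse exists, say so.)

7565

gcd(8779, 3999) by repeated division:
8779 = 2·3999 + 781
3999 = 5·781 + 94
781 = 8·94 + 29
94 = 3·29 + 7
29 = 4·7 + 1
7 = 7·1 + 0
Since gcd(3999, 8779) = 1, back-substitute to write 1 as a combination:
1 = 29 − 4·7
1 = −4·94 + 13·29
1 = 13·781 − 108·94
1 = −108·3999 + 553·781
1 = 553·8779 − 1214·3999
Thus 3999·(-1214) ≡ 1 (mod 8779); reducing, -1214 mod 8779 = 7565.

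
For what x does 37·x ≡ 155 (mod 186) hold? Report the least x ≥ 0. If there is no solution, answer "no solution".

155

First find gcd(37, 186):
186 = 5·37 + 1
37 = 37·1 + 0
gcd = 1, so a unique solution mod 186 exists.
Back-substitute for the Bézout coefficients:
1 = 186 − 5·37
So 37·(-5) ≡ 1 (mod 186), giving 37⁻¹ ≡ 181.
x ≡ 37⁻¹·155 ≡ 181·155 ≡ 155 (mod 186).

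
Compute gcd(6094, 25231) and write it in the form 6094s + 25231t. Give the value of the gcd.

1

Apply Euclid's algorithm to 25231 and 6094:
25231 = 4·6094 + 855
6094 = 7·855 + 109
855 = 7·109 + 92
109 = 1·92 + 17
92 = 5·17 + 7
17 = 2·7 + 3
7 = 2·3 + 1
3 = 3·1 + 0
gcd(6094, 25231) = 1.
Express as a combination:
1 = 7 − 2·3
1 = −2·17 + 5·7
1 = 5·92 − 27·17
1 = −27·109 + 32·92
1 = 32·855 − 251·109
1 = −251·6094 + 1789·855
1 = 1789·25231 − 7407·6094
So 1 = (1789)·25231 + (-7407)·6094.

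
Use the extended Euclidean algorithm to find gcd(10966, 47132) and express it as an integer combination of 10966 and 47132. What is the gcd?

2

Apply Euclid's algorithm to 47132 and 10966:
47132 = 4·10966 + 3268
10966 = 3·3268 + 1162
3268 = 2·1162 + 944
1162 = 1·944 + 218
944 = 4·218 + 72
218 = 3·72 + 2
72 = 36·2 + 0
gcd(10966, 47132) = 2.
Working backward:
2 = 218 − 3·72
2 = −3·944 + 13·218
2 = 13·1162 − 16·944
2 = −16·3268 + 45·1162
2 = 45·10966 − 151·3268
2 = −151·47132 + 649·10966
So 2 = (-151)·47132 + (649)·10966.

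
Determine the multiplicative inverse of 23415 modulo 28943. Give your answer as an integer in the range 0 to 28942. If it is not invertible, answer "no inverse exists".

gcd(28943, 23415) by repeated division:
28943 = 1·23415 + 5528
23415 = 4·5528 + 1303
5528 = 4·1303 + 316
1303 = 4·316 + 39
316 = 8·39 + 4
39 = 9·4 + 3
4 = 1·3 + 1
3 = 3·1 + 0
Since gcd(23415, 28943) = 1, back-substitute to write 1 as a combination:
1 = 4 − 3
1 = −39 + 10·4
1 = 10·316 − 81·39
1 = −81·1303 + 334·316
1 = 334·5528 − 1417·1303
1 = −1417·23415 + 6002·5528
1 = 6002·28943 − 7419·23415
Thus 23415·(-7419) ≡ 1 (mod 28943); reducing, -7419 mod 28943 = 21524.

21524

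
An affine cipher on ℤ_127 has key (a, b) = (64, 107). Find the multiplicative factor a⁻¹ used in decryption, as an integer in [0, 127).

2

Apply the Euclidean algorithm to 127 and 64:
127 = 1·64 + 63
64 = 1·63 + 1
63 = 63·1 + 0
gcd = 1, so the inverse exists. Back-substitute:
1 = 64 − 63
1 = −127 + 2·64
So 64·2 ≡ 1 (mod 127).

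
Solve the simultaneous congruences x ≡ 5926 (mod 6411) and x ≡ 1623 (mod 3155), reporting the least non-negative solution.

Write x = 5926 + 6411·k. Then 6411·k ≡ 1623 − 5926 ≡ 2007 (mod 3155).
Need 6411⁻¹ mod 3155. Extended Euclid on (3155, 101):
3155 = 31·101 + 24
101 = 4·24 + 5
24 = 4·5 + 4
5 = 1·4 + 1
4 = 4·1 + 0
Back-substitute:
1 = 5 − 4
1 = −24 + 5·5
1 = 5·101 − 21·24
1 = −21·3155 + 656·101
6411⁻¹ ≡ 656 (mod 3155), so k ≡ 656·2007 ≡ 957 (mod 3155).
x = 5926 + 6411·957 = 6141253.

6141253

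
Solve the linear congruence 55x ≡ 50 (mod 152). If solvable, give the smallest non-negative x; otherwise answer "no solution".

First find gcd(55, 152):
152 = 2·55 + 42
55 = 1·42 + 13
42 = 3·13 + 3
13 = 4·3 + 1
3 = 3·1 + 0
gcd = 1, so a unique solution mod 152 exists.
Back-substitute for the Bézout coefficients:
1 = 13 − 4·3
1 = −4·42 + 13·13
1 = 13·55 − 17·42
1 = −17·152 + 47·55
So 55·(47) ≡ 1 (mod 152), giving 55⁻¹ ≡ 47.
x ≡ 55⁻¹·50 ≡ 47·50 ≡ 70 (mod 152).

70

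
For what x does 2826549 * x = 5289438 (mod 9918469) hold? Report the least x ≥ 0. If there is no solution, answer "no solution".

First find gcd(2826549, 9918469):
9918469 = 3·2826549 + 1438822
2826549 = 1·1438822 + 1387727
1438822 = 1·1387727 + 51095
1387727 = 27·51095 + 8162
51095 = 6·8162 + 2123
8162 = 3·2123 + 1793
2123 = 1·1793 + 330
1793 = 5·330 + 143
330 = 2·143 + 44
143 = 3·44 + 11
44 = 4·11 + 0
gcd = 11 and 11 | 5289438, so solutions exist. Divide through by 11: 256959x ≡ 480858 (mod 901679).
Now find 256959⁻¹ mod 901679:
901679 = 3×256959 + 130802
256959 = 1×130802 + 126157
130802 = 1×126157 + 4645
126157 = 27×4645 + 742
4645 = 6×742 + 193
742 = 3×193 + 163
193 = 1×163 + 30
163 = 5×30 + 13
30 = 2×13 + 4
13 = 3×4 + 1
4 = 4×1 + 0
Back-substitute:
1 = 13 − 3·4
1 = −3·30 + 7·13
1 = 7·163 − 38·30
1 = −38·193 + 45·163
1 = 45·742 − 173·193
1 = −173·4645 + 1083·742
1 = 1083·126157 − 29414·4645
1 = −29414·130802 + 30497·126157
1 = 30497·256959 − 59911·130802
1 = −59911·901679 + 210230·256959
So 256959⁻¹ ≡ 210230 (mod 901679).
Then x ≡ 210230·480858 ≡ 839613 (mod 901679); the smallest non-negative solution is x = 839613.

839613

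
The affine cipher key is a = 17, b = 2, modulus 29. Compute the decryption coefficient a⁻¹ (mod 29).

12

Extended Euclidean algorithm:
29 = 1×17 + 12
17 = 1×12 + 5
12 = 2×5 + 2
5 = 2×2 + 1
2 = 2×1 + 0
Since gcd(17, 29) = 1, back-substitute to write 1 as a combination:
1 = 5 − 2·2
1 = −2·12 + 5·5
1 = 5·17 − 7·12
1 = −7·29 + 12·17
So 17·12 ≡ 1 (mod 29).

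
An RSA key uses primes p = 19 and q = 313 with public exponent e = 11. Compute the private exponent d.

φ(n) = (p−1)(q−1) = 18·312 = 5616.
Need d with 11·d ≡ 1 (mod 5616). Apply the extended Euclidean algorithm:
5616 = 510·11 + 6
11 = 1·6 + 5
6 = 1·5 + 1
5 = 5·1 + 0
Back-substitute:
1 = 6 − 5
1 = −11 + 2·6
1 = 2·5616 − 1021·11
So 11·(-1021) ≡ 1 (mod 5616), hence d ≡ -1021 ≡ 4595 (mod 5616).

4595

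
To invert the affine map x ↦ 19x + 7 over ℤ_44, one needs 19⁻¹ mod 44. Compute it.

gcd(44, 19) by repeated division:
44 = 2·19 + 6
19 = 3·6 + 1
6 = 6·1 + 0
gcd = 1, so the inverse exists. Back-substitute:
1 = 19 − 3·6
1 = −3·44 + 7·19
So 19·7 ≡ 1 (mod 44).

7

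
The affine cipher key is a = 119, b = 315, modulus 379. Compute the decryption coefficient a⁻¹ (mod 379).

86

Apply the Euclidean algorithm to 379 and 119:
379 = 3×119 + 22
119 = 5×22 + 9
22 = 2×9 + 4
9 = 2×4 + 1
4 = 4×1 + 0
Since gcd(119, 379) = 1, back-substitute to write 1 as a combination:
1 = 9 − 2·4
1 = −2·22 + 5·9
1 = 5·119 − 27·22
1 = −27·379 + 86·119
So 119·86 ≡ 1 (mod 379).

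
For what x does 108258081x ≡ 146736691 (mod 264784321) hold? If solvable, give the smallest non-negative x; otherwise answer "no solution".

257605945

First find gcd(108258081, 264784321):
264784321 = 2*108258081 + 48268159
108258081 = 2*48268159 + 11721763
48268159 = 4*11721763 + 1381107
11721763 = 8*1381107 + 672907
1381107 = 2*672907 + 35293
672907 = 19*35293 + 2340
35293 = 15*2340 + 193
2340 = 12*193 + 24
193 = 8*24 + 1
24 = 24*1 + 0
gcd = 1, so a unique solution mod 264784321 exists.
Back-substitute for the Bézout coefficients:
1 = 193 − 8·24
1 = −8·2340 + 97·193
1 = 97·35293 − 1463·2340
1 = −1463·672907 + 27894·35293
1 = 27894·1381107 − 57251·672907
1 = −57251·11721763 + 485902·1381107
1 = 485902·48268159 − 2000859·11721763
1 = −2000859·108258081 + 4487620·48268159
1 = 4487620·264784321 − 10976099·108258081
So 108258081·(-10976099) ≡ 1 (mod 264784321), giving 108258081⁻¹ ≡ 253808222.
x ≡ 108258081⁻¹·146736691 ≡ 253808222·146736691 ≡ 257605945 (mod 264784321).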